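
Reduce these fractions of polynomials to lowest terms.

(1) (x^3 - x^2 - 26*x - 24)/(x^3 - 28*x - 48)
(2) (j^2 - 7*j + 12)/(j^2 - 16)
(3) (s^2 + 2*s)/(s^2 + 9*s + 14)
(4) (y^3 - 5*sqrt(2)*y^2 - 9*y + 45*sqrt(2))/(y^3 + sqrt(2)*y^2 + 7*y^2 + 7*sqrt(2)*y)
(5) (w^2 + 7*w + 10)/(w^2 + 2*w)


(1) = (x + 1)/(x + 2)
(2) = (j - 3)/(j + 4)
(3) = s/(s + 7)
(4) = (y^3 - 5*sqrt(2)*y^2 - 9*y + 45*sqrt(2))/(y^3 + y^2*(sqrt(2) + 7) + 7*sqrt(2)*y)
(5) = (w + 5)/w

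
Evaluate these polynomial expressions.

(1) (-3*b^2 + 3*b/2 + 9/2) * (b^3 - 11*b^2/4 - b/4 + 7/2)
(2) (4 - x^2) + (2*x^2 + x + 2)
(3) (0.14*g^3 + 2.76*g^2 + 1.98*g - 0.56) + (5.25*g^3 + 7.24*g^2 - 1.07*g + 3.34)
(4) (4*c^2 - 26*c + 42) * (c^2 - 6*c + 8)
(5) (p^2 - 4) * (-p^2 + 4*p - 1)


(1) = -3*b^5 + 39*b^4/4 + 9*b^3/8 - 93*b^2/4 + 33*b/8 + 63/4
(2) = x^2 + x + 6
(3) = 5.39*g^3 + 10.0*g^2 + 0.91*g + 2.78
(4) = 4*c^4 - 50*c^3 + 230*c^2 - 460*c + 336
(5) = -p^4 + 4*p^3 + 3*p^2 - 16*p + 4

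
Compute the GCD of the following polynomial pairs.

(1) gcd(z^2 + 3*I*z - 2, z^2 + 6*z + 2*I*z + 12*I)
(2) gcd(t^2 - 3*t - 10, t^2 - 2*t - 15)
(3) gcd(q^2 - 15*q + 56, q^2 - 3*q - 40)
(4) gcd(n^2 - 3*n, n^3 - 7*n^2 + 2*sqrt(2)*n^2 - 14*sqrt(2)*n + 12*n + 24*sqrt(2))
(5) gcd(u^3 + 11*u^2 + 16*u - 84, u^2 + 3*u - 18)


(1) = gcd((z + I)*(z + 2*I), (z + 6)*(z + 2*I)) = z + 2*I
(2) = t - 5
(3) = q - 8
(4) = gcd(n*(n - 3), (n - 4)*(n - 3)*(n + 2*sqrt(2))) = n - 3
(5) = u + 6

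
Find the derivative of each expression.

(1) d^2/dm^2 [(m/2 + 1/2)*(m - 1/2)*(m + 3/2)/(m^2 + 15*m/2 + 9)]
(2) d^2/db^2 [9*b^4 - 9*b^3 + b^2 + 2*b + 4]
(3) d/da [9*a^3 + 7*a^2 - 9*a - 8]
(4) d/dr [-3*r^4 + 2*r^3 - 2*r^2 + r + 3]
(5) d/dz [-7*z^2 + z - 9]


(1) = 65/(2*(m^3 + 18*m^2 + 108*m + 216))
(2) = 108*b^2 - 54*b + 2
(3) = 27*a^2 + 14*a - 9
(4) = -12*r^3 + 6*r^2 - 4*r + 1
(5) = 1 - 14*z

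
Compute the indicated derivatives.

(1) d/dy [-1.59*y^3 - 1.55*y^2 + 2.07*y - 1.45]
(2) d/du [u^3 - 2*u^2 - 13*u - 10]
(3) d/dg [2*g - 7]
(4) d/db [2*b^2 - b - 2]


(1) = -4.77*y^2 - 3.1*y + 2.07
(2) = 3*u^2 - 4*u - 13
(3) = 2
(4) = 4*b - 1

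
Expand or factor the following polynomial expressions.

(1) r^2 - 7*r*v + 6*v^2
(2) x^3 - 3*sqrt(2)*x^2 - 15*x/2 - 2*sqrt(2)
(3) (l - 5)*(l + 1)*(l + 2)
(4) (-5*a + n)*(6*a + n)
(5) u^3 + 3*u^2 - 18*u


(1) = (r - 6*v)*(r - v)
(2) = (x - 4*sqrt(2))*(x + sqrt(2)/2)^2
(3) = l^3 - 2*l^2 - 13*l - 10
(4) = -30*a^2 + a*n + n^2
(5) = u*(u - 3)*(u + 6)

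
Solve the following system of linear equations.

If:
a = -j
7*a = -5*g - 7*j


Then:
a = -j
g = 0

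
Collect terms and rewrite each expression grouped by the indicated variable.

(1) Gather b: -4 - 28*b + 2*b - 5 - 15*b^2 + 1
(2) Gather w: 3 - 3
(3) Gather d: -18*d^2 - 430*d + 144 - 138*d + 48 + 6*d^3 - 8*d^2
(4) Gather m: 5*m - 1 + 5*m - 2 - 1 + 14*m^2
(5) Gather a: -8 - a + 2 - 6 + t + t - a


(1) = -15*b^2 - 26*b - 8
(2) = 0
(3) = 6*d^3 - 26*d^2 - 568*d + 192
(4) = 14*m^2 + 10*m - 4
(5) = -2*a + 2*t - 12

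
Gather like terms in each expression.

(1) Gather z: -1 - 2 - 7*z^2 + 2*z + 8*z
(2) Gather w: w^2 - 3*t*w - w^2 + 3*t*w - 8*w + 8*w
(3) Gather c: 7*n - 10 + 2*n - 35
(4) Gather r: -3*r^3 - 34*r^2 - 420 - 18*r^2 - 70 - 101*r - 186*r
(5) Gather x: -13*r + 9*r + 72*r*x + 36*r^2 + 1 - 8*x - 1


(1) = -7*z^2 + 10*z - 3
(2) = 0
(3) = 9*n - 45
(4) = -3*r^3 - 52*r^2 - 287*r - 490
(5) = 36*r^2 - 4*r + x*(72*r - 8)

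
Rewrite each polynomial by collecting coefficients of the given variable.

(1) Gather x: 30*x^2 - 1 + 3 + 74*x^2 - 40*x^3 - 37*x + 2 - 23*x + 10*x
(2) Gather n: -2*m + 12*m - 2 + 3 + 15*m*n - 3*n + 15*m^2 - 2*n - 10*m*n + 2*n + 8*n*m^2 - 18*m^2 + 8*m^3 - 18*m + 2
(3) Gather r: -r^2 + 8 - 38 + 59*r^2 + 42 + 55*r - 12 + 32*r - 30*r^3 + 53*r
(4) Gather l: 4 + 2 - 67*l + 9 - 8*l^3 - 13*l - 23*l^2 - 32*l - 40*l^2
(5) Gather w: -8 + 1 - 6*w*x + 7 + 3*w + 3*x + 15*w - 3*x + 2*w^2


(1) = -40*x^3 + 104*x^2 - 50*x + 4
(2) = 8*m^3 - 3*m^2 - 8*m + n*(8*m^2 + 5*m - 3) + 3
(3) = -30*r^3 + 58*r^2 + 140*r
(4) = -8*l^3 - 63*l^2 - 112*l + 15
(5) = 2*w^2 + w*(18 - 6*x)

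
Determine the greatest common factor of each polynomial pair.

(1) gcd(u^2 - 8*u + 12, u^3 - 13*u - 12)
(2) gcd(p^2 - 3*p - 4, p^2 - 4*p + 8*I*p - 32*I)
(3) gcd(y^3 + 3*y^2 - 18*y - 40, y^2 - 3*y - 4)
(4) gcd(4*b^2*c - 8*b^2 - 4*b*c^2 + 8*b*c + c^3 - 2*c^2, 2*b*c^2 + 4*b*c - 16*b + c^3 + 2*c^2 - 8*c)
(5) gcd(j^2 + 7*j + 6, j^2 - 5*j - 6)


(1) = gcd((u - 6)*(u - 2), (u - 4)*(u + 1)*(u + 3)) = 1
(2) = p - 4
(3) = y - 4
(4) = c - 2
(5) = j + 1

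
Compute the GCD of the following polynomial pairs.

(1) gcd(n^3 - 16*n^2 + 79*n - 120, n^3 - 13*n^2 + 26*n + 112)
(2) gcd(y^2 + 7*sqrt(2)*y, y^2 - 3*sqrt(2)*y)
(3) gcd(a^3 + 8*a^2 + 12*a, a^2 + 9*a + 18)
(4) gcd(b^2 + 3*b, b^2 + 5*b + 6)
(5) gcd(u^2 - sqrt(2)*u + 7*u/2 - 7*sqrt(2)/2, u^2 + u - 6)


(1) = gcd((n - 8)*(n - 5)*(n - 3), (n - 8)*(n - 7)*(n + 2)) = n - 8
(2) = gcd(y*(y + 7*sqrt(2)), y*(y - 3*sqrt(2))) = y
(3) = a + 6
(4) = b + 3
(5) = 1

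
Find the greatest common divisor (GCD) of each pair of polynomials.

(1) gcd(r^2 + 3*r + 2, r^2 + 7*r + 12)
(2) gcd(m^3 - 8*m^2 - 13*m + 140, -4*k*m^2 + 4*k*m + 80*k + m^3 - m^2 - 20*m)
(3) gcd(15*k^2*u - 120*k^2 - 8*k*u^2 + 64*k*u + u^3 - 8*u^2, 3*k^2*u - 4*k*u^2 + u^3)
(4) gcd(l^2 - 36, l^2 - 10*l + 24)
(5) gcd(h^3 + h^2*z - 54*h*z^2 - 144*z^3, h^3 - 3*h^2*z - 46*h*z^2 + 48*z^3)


(1) = 1
(2) = gcd((m - 7)*(m - 5)*(m + 4), (-4*k + m)*(m - 5)*(m + 4)) = m^2 - m - 20
(3) = gcd((-5*k + u)*(-3*k + u)*(u - 8), u*(-3*k + u)*(-k + u)) = -3*k + u
(4) = l - 6
(5) = gcd((h - 8*z)*(h + 3*z)*(h + 6*z), (h - 8*z)*(h - z)*(h + 6*z)) = -h^2 + 2*h*z + 48*z^2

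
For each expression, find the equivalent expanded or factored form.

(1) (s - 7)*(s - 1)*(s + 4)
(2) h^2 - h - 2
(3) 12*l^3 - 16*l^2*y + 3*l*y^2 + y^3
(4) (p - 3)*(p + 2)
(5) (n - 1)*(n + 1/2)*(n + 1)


(1) = s^3 - 4*s^2 - 25*s + 28
(2) = (h - 2)*(h + 1)
(3) = (-2*l + y)*(-l + y)*(6*l + y)
(4) = p^2 - p - 6
(5) = n^3 + n^2/2 - n - 1/2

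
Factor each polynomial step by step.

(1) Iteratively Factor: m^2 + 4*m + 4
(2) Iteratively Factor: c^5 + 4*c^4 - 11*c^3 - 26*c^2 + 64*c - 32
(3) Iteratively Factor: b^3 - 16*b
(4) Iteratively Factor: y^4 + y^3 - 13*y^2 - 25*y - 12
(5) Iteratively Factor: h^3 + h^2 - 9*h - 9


(1) = (m + 2)*(m + 2)
(2) = (c - 1)*(c^4 + 5*c^3 - 6*c^2 - 32*c + 32) = (c - 2)*(c - 1)*(c^3 + 7*c^2 + 8*c - 16) = (c - 2)*(c - 1)*(c + 4)*(c^2 + 3*c - 4) = (c - 2)*(c - 1)^2*(c + 4)*(c + 4)
(3) = (b + 4)*(b^2 - 4*b) = (b - 4)*(b + 4)*(b)
(4) = (y - 4)*(y^3 + 5*y^2 + 7*y + 3) = (y - 4)*(y + 1)*(y^2 + 4*y + 3) = (y - 4)*(y + 1)^2*(y + 3)
(5) = (h + 3)*(h^2 - 2*h - 3) = (h - 3)*(h + 3)*(h + 1)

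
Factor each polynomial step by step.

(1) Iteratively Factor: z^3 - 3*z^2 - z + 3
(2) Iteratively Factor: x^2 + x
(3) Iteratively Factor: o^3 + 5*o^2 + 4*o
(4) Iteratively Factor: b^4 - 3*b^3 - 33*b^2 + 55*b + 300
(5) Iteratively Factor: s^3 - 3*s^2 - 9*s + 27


(1) = (z + 1)*(z^2 - 4*z + 3) = (z - 3)*(z + 1)*(z - 1)
(2) = (x)*(x + 1)
(3) = (o)*(o^2 + 5*o + 4) = o*(o + 4)*(o + 1)
(4) = (b - 5)*(b^3 + 2*b^2 - 23*b - 60) = (b - 5)*(b + 3)*(b^2 - b - 20) = (b - 5)^2*(b + 3)*(b + 4)
(5) = (s - 3)*(s^2 - 9) = (s - 3)^2*(s + 3)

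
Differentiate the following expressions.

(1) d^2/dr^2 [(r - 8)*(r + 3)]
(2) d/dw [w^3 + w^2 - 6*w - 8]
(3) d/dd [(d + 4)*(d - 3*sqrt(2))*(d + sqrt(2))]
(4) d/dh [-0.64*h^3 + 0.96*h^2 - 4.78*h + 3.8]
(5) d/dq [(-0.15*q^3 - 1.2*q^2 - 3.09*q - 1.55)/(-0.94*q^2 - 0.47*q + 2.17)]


(1) = 2
(2) = 3*w^2 + 2*w - 6
(3) = 3*d^2 - 4*sqrt(2)*d + 8*d - 8*sqrt(2) - 6
(4) = -1.92*h^2 + 1.92*h - 4.78
(5) = (0.141*q^4 + 0.141*q^3 - 3.3171*q^2 - 8.122*q - 7.4338)/(0.8836*q^4 + 0.8836*q^3 - 3.8587*q^2 - 2.0398*q + 4.7089)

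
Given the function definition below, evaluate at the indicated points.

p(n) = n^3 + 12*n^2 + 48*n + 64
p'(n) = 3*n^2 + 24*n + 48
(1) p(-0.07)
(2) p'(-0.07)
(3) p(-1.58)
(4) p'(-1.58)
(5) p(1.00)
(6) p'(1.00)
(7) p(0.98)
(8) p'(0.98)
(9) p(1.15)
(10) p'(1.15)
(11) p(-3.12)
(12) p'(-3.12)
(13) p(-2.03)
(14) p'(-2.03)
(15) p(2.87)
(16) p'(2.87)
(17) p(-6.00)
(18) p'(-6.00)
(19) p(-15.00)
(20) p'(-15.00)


(1) = 60.70
(2) = 46.33
(3) = 14.17
(4) = 17.57
(5) = 125.00
(6) = 75.00
(7) = 123.51
(8) = 74.40
(9) = 136.59
(10) = 79.57
(11) = 0.68
(12) = 2.32
(13) = 7.65
(14) = 11.64
(15) = 324.24
(16) = 141.59
(17) = -8.00
(18) = 12.00
(19) = -1331.00
(20) = 363.00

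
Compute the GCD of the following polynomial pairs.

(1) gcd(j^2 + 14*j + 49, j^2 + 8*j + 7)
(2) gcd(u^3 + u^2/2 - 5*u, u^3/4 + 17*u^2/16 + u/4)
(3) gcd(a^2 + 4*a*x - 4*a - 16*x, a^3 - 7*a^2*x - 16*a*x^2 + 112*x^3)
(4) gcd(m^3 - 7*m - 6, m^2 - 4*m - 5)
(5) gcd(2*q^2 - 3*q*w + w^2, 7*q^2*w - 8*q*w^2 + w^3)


(1) = j + 7
(2) = gcd(u*(u - 2)*(u + 5/2), u*(u/4 + 1)*(u + 1/4)) = u
(3) = gcd((a - 4)*(a + 4*x), (a - 7*x)*(a - 4*x)*(a + 4*x)) = a + 4*x
(4) = m + 1
(5) = q - w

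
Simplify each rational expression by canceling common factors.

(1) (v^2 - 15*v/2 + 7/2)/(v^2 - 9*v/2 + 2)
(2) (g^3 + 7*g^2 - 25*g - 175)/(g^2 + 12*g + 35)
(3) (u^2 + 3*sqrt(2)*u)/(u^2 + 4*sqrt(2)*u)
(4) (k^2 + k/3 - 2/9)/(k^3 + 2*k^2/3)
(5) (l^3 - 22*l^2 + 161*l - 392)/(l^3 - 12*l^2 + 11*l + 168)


(1) = (v - 7)/(v - 4)
(2) = g - 5
(3) = (u + 3*sqrt(2))/(u + 4*sqrt(2))
(4) = (3*k - 1)/(3*k^2)
(5) = (l - 7)/(l + 3)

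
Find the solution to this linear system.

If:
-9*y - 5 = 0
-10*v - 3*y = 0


Then:
v = 1/6
y = -5/9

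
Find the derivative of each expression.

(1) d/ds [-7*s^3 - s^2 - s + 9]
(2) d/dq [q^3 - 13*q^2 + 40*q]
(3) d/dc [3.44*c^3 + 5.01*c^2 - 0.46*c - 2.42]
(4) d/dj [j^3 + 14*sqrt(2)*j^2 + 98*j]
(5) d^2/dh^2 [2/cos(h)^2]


(1) = -21*s^2 - 2*s - 1
(2) = 3*q^2 - 26*q + 40
(3) = 10.32*c^2 + 10.02*c - 0.46
(4) = 3*j^2 + 28*sqrt(2)*j + 98
(5) = 4*(2 - cos(2*h))/cos(h)^4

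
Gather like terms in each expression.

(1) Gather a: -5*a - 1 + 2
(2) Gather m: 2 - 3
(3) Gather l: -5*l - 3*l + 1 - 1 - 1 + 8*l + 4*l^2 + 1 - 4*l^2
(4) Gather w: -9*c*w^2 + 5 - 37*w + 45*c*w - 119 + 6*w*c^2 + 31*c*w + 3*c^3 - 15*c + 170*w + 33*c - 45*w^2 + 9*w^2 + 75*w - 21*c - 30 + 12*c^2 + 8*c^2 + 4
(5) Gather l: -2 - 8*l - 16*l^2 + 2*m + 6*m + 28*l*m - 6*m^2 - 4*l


(1) = 1 - 5*a
(2) = -1
(3) = 0
(4) = 3*c^3 + 20*c^2 - 3*c + w^2*(-9*c - 36) + w*(6*c^2 + 76*c + 208) - 140
(5) = -16*l^2 + l*(28*m - 12) - 6*m^2 + 8*m - 2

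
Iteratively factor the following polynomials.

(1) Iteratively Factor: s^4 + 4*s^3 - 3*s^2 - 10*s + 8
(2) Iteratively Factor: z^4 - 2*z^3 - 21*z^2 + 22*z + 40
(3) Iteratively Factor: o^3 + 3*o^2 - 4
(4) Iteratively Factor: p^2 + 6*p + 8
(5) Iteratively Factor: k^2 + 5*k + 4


(1) = (s + 2)*(s^3 + 2*s^2 - 7*s + 4) = (s + 2)*(s + 4)*(s^2 - 2*s + 1) = (s - 1)*(s + 2)*(s + 4)*(s - 1)
(2) = (z - 5)*(z^3 + 3*z^2 - 6*z - 8) = (z - 5)*(z + 1)*(z^2 + 2*z - 8) = (z - 5)*(z - 2)*(z + 1)*(z + 4)
(3) = (o + 2)*(o^2 + o - 2) = (o - 1)*(o + 2)*(o + 2)
(4) = (p + 2)*(p + 4)
(5) = (k + 4)*(k + 1)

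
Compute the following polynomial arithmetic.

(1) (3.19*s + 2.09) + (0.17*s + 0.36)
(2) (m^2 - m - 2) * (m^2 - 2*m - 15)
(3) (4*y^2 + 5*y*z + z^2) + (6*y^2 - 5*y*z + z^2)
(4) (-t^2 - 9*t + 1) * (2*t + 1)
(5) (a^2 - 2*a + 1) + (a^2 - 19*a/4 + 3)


(1) = 3.36*s + 2.45
(2) = m^4 - 3*m^3 - 15*m^2 + 19*m + 30
(3) = 10*y^2 + 2*z^2
(4) = -2*t^3 - 19*t^2 - 7*t + 1
(5) = 2*a^2 - 27*a/4 + 4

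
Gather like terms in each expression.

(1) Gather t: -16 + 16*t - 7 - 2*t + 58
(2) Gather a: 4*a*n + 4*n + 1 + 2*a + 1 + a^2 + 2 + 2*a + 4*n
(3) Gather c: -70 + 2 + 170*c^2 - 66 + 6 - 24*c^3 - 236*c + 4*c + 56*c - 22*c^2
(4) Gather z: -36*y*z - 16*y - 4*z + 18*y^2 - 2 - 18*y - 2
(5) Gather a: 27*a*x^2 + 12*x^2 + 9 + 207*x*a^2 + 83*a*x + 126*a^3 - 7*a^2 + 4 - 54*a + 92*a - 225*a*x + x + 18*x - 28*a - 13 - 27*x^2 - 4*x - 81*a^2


(1) = 14*t + 35
(2) = a^2 + a*(4*n + 4) + 8*n + 4
(3) = -24*c^3 + 148*c^2 - 176*c - 128
(4) = 18*y^2 - 34*y + z*(-36*y - 4) - 4
(5) = 126*a^3 + a^2*(207*x - 88) + a*(27*x^2 - 142*x + 10) - 15*x^2 + 15*x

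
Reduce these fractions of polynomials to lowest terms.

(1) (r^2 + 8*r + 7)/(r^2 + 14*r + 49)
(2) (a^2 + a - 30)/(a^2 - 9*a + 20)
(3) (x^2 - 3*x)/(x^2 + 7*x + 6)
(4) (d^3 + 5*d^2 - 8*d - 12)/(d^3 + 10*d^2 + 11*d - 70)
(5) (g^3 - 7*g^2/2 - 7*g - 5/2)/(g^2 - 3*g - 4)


(1) = (r + 1)/(r + 7)
(2) = (a + 6)/(a - 4)
(3) = (x^2 - 3*x)/(x^2 + 7*x + 6)
(4) = (d^2 + 7*d + 6)/(d^2 + 12*d + 35)
(5) = (2*g^2 - 9*g - 5)/(2*g - 8)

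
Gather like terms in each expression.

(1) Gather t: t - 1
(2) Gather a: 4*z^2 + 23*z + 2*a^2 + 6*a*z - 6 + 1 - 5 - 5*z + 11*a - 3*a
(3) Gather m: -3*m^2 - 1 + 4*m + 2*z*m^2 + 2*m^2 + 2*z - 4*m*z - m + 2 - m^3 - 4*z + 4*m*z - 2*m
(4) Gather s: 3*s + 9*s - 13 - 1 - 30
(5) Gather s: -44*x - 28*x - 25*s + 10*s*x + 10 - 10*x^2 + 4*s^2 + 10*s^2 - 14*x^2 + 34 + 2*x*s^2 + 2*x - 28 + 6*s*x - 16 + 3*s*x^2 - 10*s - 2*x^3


(1) = t - 1
(2) = 2*a^2 + a*(6*z + 8) + 4*z^2 + 18*z - 10
(3) = -m^3 + m^2*(2*z - 1) + m - 2*z + 1
(4) = 12*s - 44
(5) = s^2*(2*x + 14) + s*(3*x^2 + 16*x - 35) - 2*x^3 - 24*x^2 - 70*x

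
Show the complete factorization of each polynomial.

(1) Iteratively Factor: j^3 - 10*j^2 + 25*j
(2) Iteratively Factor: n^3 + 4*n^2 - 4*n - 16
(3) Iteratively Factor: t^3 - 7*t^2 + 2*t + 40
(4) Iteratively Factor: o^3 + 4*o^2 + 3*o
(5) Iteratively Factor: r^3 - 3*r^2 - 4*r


(1) = (j - 5)*(j^2 - 5*j) = (j - 5)^2*(j)
(2) = (n + 4)*(n^2 - 4) = (n + 2)*(n + 4)*(n - 2)
(3) = (t - 5)*(t^2 - 2*t - 8) = (t - 5)*(t - 4)*(t + 2)
(4) = (o)*(o^2 + 4*o + 3) = o*(o + 1)*(o + 3)
(5) = (r + 1)*(r^2 - 4*r) = (r - 4)*(r + 1)*(r)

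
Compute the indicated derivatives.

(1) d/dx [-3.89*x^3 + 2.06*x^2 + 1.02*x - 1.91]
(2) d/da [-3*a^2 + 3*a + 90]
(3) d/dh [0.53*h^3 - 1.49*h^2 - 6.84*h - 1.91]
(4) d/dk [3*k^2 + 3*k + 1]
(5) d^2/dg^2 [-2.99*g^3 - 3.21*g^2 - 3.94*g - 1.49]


(1) = -11.67*x^2 + 4.12*x + 1.02
(2) = 3 - 6*a
(3) = 1.59*h^2 - 2.98*h - 6.84
(4) = 6*k + 3
(5) = -17.94*g - 6.42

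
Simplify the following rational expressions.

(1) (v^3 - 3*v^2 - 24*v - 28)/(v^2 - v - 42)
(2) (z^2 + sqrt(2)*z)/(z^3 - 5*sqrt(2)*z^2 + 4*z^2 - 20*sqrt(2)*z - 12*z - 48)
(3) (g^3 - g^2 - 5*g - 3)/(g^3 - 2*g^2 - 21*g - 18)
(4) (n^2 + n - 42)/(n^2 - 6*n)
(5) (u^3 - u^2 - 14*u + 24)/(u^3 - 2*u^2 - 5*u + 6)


(1) = (v^2 + 4*v + 4)/(v + 6)
(2) = z/(z^2 + z*(4 - 6*sqrt(2)) - 24*sqrt(2))
(3) = (g^2 - 2*g - 3)/(g^2 - 3*g - 18)
(4) = (n + 7)/n
(5) = (u^2 + 2*u - 8)/(u^2 + u - 2)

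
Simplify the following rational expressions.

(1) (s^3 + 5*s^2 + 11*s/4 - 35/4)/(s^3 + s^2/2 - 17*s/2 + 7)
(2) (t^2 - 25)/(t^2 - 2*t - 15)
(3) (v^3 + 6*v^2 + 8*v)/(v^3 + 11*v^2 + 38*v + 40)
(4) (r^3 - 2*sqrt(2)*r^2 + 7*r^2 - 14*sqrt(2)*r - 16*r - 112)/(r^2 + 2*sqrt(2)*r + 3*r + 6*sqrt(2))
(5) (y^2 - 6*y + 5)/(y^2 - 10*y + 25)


(1) = (2*s + 5)/(2*s - 4)
(2) = (t + 5)/(t + 3)
(3) = v/(v + 5)
(4) = (r^2 + r*(7 - 4*sqrt(2)) - 28*sqrt(2))/(r + 3)
(5) = (y - 1)/(y - 5)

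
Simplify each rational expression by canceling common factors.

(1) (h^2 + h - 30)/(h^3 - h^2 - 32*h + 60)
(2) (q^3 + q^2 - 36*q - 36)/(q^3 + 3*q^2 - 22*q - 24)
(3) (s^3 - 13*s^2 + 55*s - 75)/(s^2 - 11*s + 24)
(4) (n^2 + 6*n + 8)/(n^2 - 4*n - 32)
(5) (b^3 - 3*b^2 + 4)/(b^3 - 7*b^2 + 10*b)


(1) = 1/(h - 2)
(2) = (q - 6)/(q - 4)
(3) = (s^2 - 10*s + 25)/(s - 8)
(4) = (n + 2)/(n - 8)
(5) = (b^2 - b - 2)/(b^2 - 5*b)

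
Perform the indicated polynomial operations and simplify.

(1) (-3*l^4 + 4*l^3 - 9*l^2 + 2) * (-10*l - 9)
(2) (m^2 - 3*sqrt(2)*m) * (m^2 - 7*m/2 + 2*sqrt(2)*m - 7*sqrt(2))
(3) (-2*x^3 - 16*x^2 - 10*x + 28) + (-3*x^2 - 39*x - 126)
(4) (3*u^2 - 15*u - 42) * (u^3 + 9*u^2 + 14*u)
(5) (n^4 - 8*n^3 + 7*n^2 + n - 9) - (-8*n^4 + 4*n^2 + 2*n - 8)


(1) = 30*l^5 - 13*l^4 + 54*l^3 + 81*l^2 - 20*l - 18
(2) = m^4 - 7*m^3/2 - sqrt(2)*m^3 - 12*m^2 + 7*sqrt(2)*m^2/2 + 42*m
(3) = -2*x^3 - 19*x^2 - 49*x - 98
(4) = 3*u^5 + 12*u^4 - 135*u^3 - 588*u^2 - 588*u
(5) = 9*n^4 - 8*n^3 + 3*n^2 - n - 1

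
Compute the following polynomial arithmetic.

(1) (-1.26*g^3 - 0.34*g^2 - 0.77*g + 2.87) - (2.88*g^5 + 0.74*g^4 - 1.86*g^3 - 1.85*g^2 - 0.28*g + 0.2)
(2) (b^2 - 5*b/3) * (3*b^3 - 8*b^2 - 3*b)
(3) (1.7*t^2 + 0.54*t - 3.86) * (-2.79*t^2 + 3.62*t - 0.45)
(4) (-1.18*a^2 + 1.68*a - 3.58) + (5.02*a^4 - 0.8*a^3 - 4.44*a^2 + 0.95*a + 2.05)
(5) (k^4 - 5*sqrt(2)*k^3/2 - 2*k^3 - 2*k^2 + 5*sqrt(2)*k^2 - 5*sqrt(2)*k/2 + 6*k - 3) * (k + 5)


(1) = -2.88*g^5 - 0.74*g^4 + 0.6*g^3 + 1.51*g^2 - 0.49*g + 2.67
(2) = 3*b^5 - 13*b^4 + 31*b^3/3 + 5*b^2
(3) = -4.743*t^4 + 4.6474*t^3 + 11.9592*t^2 - 14.2162*t + 1.737
(4) = 5.02*a^4 - 0.8*a^3 - 5.62*a^2 + 2.63*a - 1.53
(5) = k^5 - 5*sqrt(2)*k^4/2 + 3*k^4 - 12*k^3 - 15*sqrt(2)*k^3/2 - 4*k^2 + 45*sqrt(2)*k^2/2 - 25*sqrt(2)*k/2 + 27*k - 15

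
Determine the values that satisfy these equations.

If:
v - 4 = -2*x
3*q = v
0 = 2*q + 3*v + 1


Then:
q = -1/11
v = -3/11
x = 47/22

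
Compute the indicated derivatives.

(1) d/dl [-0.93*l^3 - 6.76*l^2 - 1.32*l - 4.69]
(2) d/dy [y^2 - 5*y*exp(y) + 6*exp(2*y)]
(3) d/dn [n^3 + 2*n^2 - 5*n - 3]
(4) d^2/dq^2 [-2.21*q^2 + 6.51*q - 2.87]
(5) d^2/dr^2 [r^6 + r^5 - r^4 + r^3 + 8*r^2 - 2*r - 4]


(1) = -2.79*l^2 - 13.52*l - 1.32
(2) = -5*y*exp(y) + 2*y + 12*exp(2*y) - 5*exp(y)
(3) = 3*n^2 + 4*n - 5
(4) = -4.42000000000000
(5) = 30*r^4 + 20*r^3 - 12*r^2 + 6*r + 16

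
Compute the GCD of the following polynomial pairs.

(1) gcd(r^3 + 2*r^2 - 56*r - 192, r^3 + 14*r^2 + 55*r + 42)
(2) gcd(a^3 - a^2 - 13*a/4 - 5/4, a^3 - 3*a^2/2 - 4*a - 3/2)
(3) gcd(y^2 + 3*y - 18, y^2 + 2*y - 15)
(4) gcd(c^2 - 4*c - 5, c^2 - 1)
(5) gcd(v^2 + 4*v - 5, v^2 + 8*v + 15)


(1) = r + 6
(2) = a^2 + 3*a/2 + 1/2
(3) = y - 3
(4) = c + 1
(5) = v + 5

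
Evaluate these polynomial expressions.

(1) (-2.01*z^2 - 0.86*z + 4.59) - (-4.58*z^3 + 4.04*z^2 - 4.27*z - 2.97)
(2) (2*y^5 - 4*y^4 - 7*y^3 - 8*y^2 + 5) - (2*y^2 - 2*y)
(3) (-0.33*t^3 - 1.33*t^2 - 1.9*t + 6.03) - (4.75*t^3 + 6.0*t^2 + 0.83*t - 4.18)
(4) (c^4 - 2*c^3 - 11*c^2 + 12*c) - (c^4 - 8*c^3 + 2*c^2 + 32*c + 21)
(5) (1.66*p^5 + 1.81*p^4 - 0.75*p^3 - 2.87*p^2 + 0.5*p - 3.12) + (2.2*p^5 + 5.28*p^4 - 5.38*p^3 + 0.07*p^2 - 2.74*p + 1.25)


(1) = 4.58*z^3 - 6.05*z^2 + 3.41*z + 7.56
(2) = 2*y^5 - 4*y^4 - 7*y^3 - 10*y^2 + 2*y + 5
(3) = -5.08*t^3 - 7.33*t^2 - 2.73*t + 10.21
(4) = 6*c^3 - 13*c^2 - 20*c - 21
(5) = 3.86*p^5 + 7.09*p^4 - 6.13*p^3 - 2.8*p^2 - 2.24*p - 1.87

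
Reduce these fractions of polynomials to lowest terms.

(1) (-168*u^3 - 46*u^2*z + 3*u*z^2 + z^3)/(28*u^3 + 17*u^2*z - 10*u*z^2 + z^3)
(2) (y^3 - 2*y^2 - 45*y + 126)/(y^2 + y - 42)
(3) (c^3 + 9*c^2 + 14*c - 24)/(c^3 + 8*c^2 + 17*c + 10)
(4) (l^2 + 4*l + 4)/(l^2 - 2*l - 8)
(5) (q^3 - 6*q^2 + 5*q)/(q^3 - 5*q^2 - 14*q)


(1) = (24*u^2 + 10*u*z + z^2)/(-4*u^2 - 3*u*z + z^2)
(2) = y - 3
(3) = (c^3 + 9*c^2 + 14*c - 24)/(c^3 + 8*c^2 + 17*c + 10)
(4) = (l + 2)/(l - 4)
(5) = (q^2 - 6*q + 5)/(q^2 - 5*q - 14)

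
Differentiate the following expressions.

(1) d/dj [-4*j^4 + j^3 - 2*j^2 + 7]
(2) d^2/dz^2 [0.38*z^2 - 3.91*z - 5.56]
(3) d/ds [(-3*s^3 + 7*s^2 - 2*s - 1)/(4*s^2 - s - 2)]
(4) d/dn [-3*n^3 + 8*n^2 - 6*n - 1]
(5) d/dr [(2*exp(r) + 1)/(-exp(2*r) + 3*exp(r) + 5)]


(1) = j*(-16*j^2 + 3*j - 4)
(2) = 0.760000000000000
(3) = (-12*s^4 + 6*s^3 + 19*s^2 - 20*s + 3)/(16*s^4 - 8*s^3 - 15*s^2 + 4*s + 4)
(4) = -9*n^2 + 16*n - 6
(5) = (2*exp(2*r) + 2*exp(r) + 7)*exp(r)/(exp(4*r) - 6*exp(3*r) - exp(2*r) + 30*exp(r) + 25)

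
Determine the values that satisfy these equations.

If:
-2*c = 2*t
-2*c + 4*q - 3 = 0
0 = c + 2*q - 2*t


Then:
c = -3/8
q = 9/16
t = 3/8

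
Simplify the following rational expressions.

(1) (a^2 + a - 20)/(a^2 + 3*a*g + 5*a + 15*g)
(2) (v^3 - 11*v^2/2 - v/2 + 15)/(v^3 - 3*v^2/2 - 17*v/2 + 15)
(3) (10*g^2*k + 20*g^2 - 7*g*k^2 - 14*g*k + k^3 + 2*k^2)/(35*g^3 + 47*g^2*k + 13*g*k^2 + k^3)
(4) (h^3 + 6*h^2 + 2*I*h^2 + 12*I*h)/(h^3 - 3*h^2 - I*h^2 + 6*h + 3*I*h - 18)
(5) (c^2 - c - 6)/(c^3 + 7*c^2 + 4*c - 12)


(1) = (a - 4)/(a + 3*g)
(2) = (2*v^2 - 7*v - 15)/(2*v^2 + v - 15)
(3) = (10*g^2*k + 20*g^2 - 7*g*k^2 - 14*g*k + k^3 + 2*k^2)/(35*g^3 + 47*g^2*k + 13*g*k^2 + k^3)
(4) = (h^2 + 6*h)/(h^2 + h*(-3 - 3*I) + 9*I)
(5) = (c - 3)/(c^2 + 5*c - 6)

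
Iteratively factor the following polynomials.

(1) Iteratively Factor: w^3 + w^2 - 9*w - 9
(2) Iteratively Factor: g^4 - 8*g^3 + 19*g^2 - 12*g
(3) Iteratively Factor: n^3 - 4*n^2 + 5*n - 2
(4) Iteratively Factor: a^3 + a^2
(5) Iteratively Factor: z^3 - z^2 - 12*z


(1) = (w - 3)*(w^2 + 4*w + 3) = (w - 3)*(w + 1)*(w + 3)
(2) = (g - 3)*(g^3 - 5*g^2 + 4*g) = g*(g - 3)*(g^2 - 5*g + 4) = g*(g - 4)*(g - 3)*(g - 1)
(3) = (n - 1)*(n^2 - 3*n + 2) = (n - 1)^2*(n - 2)
(4) = (a + 1)*(a^2) = a*(a + 1)*(a)
(5) = (z)*(z^2 - z - 12) = z*(z - 4)*(z + 3)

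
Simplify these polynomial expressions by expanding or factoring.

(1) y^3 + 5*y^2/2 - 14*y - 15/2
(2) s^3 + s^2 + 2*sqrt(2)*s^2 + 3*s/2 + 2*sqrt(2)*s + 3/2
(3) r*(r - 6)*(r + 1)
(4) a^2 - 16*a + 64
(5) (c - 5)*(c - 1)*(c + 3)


(1) = (y - 3)*(y + 1/2)*(y + 5)
(2) = (s + 1)*(s + sqrt(2)/2)*(s + 3*sqrt(2)/2)
(3) = r^3 - 5*r^2 - 6*r
(4) = (a - 8)^2
(5) = c^3 - 3*c^2 - 13*c + 15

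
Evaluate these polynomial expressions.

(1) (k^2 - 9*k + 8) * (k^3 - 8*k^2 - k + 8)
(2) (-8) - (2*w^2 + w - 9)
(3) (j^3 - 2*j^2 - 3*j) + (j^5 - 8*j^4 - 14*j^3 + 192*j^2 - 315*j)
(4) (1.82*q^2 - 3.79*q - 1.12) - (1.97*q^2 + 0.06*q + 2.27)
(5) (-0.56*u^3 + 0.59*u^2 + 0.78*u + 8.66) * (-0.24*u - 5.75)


(1) = k^5 - 17*k^4 + 79*k^3 - 47*k^2 - 80*k + 64
(2) = -2*w^2 - w + 1
(3) = j^5 - 8*j^4 - 13*j^3 + 190*j^2 - 318*j
(4) = -0.15*q^2 - 3.85*q - 3.39
(5) = 0.1344*u^4 + 3.0784*u^3 - 3.5797*u^2 - 6.5634*u - 49.795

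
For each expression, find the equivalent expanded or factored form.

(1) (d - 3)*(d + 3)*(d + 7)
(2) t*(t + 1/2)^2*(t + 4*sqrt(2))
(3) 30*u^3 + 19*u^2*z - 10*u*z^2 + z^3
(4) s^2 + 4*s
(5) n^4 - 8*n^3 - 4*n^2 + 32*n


(1) = d^3 + 7*d^2 - 9*d - 63
(2) = t^4 + t^3 + 4*sqrt(2)*t^3 + t^2/4 + 4*sqrt(2)*t^2 + sqrt(2)*t
(3) = (-6*u + z)*(-5*u + z)*(u + z)
(4) = s*(s + 4)
(5) = n*(n - 8)*(n - 2)*(n + 2)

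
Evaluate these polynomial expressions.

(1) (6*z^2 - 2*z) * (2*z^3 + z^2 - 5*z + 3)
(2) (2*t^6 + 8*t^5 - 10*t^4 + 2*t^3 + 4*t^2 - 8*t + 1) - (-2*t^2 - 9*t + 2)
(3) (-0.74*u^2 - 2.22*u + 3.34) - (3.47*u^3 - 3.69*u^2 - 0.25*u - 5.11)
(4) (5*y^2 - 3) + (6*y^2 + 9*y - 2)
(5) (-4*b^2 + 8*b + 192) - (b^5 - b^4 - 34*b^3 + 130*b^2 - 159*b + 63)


(1) = 12*z^5 + 2*z^4 - 32*z^3 + 28*z^2 - 6*z
(2) = 2*t^6 + 8*t^5 - 10*t^4 + 2*t^3 + 6*t^2 + t - 1
(3) = -3.47*u^3 + 2.95*u^2 - 1.97*u + 8.45
(4) = 11*y^2 + 9*y - 5
(5) = -b^5 + b^4 + 34*b^3 - 134*b^2 + 167*b + 129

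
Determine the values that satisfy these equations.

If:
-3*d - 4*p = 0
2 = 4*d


Then:
d = 1/2
p = -3/8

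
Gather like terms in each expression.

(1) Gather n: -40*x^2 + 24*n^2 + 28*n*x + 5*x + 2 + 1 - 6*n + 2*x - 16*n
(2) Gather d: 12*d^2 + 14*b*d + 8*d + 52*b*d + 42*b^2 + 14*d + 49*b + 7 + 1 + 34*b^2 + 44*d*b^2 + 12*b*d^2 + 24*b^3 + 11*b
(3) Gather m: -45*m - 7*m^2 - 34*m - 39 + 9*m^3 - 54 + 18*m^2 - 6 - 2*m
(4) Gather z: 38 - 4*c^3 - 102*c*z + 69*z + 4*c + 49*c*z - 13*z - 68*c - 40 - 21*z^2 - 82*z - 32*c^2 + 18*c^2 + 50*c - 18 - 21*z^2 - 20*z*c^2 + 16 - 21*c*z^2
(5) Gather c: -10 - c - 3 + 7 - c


(1) = 24*n^2 + n*(28*x - 22) - 40*x^2 + 7*x + 3
(2) = 24*b^3 + 76*b^2 + 60*b + d^2*(12*b + 12) + d*(44*b^2 + 66*b + 22) + 8
(3) = 9*m^3 + 11*m^2 - 81*m - 99
(4) = -4*c^3 - 14*c^2 - 14*c + z^2*(-21*c - 42) + z*(-20*c^2 - 53*c - 26) - 4
(5) = -2*c - 6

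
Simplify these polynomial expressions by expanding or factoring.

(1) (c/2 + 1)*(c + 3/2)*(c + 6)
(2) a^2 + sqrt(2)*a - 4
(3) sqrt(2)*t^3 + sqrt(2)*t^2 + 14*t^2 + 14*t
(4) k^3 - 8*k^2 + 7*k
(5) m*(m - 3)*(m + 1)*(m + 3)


(1) = c^3/2 + 19*c^2/4 + 12*c + 9
(2) = (a - sqrt(2))*(a + 2*sqrt(2))
(3) = t*(t + 7*sqrt(2))*(sqrt(2)*t + sqrt(2))
(4) = k*(k - 7)*(k - 1)
(5) = m^4 + m^3 - 9*m^2 - 9*m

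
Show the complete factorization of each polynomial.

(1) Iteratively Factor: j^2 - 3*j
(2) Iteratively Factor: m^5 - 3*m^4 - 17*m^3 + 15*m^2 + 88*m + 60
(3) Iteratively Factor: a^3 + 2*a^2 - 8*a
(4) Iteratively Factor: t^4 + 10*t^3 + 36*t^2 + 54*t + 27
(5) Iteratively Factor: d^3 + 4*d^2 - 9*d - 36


(1) = (j - 3)*(j)
(2) = (m + 1)*(m^4 - 4*m^3 - 13*m^2 + 28*m + 60) = (m - 3)*(m + 1)*(m^3 - m^2 - 16*m - 20) = (m - 5)*(m - 3)*(m + 1)*(m^2 + 4*m + 4) = (m - 5)*(m - 3)*(m + 1)*(m + 2)*(m + 2)
(3) = (a + 4)*(a^2 - 2*a) = (a - 2)*(a + 4)*(a)
(4) = (t + 3)*(t^3 + 7*t^2 + 15*t + 9) = (t + 1)*(t + 3)*(t^2 + 6*t + 9) = (t + 1)*(t + 3)^2*(t + 3)
(5) = (d - 3)*(d^2 + 7*d + 12) = (d - 3)*(d + 4)*(d + 3)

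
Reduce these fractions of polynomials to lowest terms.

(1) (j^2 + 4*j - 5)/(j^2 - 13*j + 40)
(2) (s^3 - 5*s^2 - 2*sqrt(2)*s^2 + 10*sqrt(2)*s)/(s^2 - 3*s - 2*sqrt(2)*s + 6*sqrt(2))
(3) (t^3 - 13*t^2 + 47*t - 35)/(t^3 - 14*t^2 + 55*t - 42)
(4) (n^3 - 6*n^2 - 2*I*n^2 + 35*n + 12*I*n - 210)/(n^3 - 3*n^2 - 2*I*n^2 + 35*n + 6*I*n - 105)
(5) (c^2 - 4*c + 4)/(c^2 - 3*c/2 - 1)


(1) = (j^2 + 4*j - 5)/(j^2 - 13*j + 40)
(2) = (s^2 - 5*s)/(s - 3)
(3) = (t - 5)/(t - 6)
(4) = (n - 6)/(n - 3)
(5) = (2*c - 4)/(2*c + 1)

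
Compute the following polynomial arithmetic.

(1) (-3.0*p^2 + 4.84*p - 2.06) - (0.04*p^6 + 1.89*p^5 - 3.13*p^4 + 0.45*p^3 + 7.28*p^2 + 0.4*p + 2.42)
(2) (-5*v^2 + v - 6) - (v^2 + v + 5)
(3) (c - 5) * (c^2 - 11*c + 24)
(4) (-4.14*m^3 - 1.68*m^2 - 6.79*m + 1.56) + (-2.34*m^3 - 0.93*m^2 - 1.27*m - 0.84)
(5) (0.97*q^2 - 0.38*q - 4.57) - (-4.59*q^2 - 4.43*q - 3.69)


(1) = -0.04*p^6 - 1.89*p^5 + 3.13*p^4 - 0.45*p^3 - 10.28*p^2 + 4.44*p - 4.48
(2) = -6*v^2 - 11
(3) = c^3 - 16*c^2 + 79*c - 120
(4) = -6.48*m^3 - 2.61*m^2 - 8.06*m + 0.72
(5) = 5.56*q^2 + 4.05*q - 0.88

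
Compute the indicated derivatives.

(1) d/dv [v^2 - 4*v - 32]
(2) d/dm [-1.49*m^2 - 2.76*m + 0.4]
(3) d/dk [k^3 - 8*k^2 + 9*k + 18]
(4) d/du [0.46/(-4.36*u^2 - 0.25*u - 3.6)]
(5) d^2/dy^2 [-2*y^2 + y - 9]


(1) = 2*v - 4
(2) = -2.98*m - 2.76
(3) = 3*k^2 - 16*k + 9
(4) = (4.0112*u + 0.115)/(4.36*u^2 + 0.25*u + 3.6)^2
(5) = -4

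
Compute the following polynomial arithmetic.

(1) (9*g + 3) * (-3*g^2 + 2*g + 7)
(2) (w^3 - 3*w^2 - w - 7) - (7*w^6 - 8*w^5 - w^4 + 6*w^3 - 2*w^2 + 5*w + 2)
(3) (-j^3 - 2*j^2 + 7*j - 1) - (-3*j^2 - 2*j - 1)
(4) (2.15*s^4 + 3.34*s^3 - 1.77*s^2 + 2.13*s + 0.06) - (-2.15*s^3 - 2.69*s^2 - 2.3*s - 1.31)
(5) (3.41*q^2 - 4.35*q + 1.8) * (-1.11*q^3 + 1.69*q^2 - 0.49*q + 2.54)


(1) = -27*g^3 + 9*g^2 + 69*g + 21
(2) = -7*w^6 + 8*w^5 + w^4 - 5*w^3 - w^2 - 6*w - 9
(3) = -j^3 + j^2 + 9*j
(4) = 2.15*s^4 + 5.49*s^3 + 0.92*s^2 + 4.43*s + 1.37
(5) = -3.7851*q^5 + 10.5914*q^4 - 11.0204*q^3 + 13.8349*q^2 - 11.931*q + 4.572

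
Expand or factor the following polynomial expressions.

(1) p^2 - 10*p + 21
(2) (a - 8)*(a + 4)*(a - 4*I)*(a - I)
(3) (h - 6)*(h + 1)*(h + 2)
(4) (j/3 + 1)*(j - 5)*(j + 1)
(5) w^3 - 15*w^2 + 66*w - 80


(1) = (p - 7)*(p - 3)
(2) = a^4 - 4*a^3 - 5*I*a^3 - 36*a^2 + 20*I*a^2 + 16*a + 160*I*a + 128
(3) = h^3 - 3*h^2 - 16*h - 12
(4) = j^3/3 - j^2/3 - 17*j/3 - 5
(5) = (w - 8)*(w - 5)*(w - 2)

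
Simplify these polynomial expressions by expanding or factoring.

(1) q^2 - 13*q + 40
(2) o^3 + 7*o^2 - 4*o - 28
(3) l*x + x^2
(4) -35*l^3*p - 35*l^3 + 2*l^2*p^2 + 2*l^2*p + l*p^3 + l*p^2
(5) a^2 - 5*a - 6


(1) = (q - 8)*(q - 5)
(2) = (o - 2)*(o + 2)*(o + 7)
(3) = x*(l + x)
(4) = (-5*l + p)*(7*l + p)*(l*p + l)
(5) = (a - 6)*(a + 1)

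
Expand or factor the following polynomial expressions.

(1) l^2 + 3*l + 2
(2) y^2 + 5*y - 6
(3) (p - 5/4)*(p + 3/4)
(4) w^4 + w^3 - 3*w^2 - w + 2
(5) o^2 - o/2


(1) = (l + 1)*(l + 2)
(2) = (y - 1)*(y + 6)
(3) = p^2 - p/2 - 15/16
(4) = (w - 1)^2*(w + 1)*(w + 2)
(5) = o*(o - 1/2)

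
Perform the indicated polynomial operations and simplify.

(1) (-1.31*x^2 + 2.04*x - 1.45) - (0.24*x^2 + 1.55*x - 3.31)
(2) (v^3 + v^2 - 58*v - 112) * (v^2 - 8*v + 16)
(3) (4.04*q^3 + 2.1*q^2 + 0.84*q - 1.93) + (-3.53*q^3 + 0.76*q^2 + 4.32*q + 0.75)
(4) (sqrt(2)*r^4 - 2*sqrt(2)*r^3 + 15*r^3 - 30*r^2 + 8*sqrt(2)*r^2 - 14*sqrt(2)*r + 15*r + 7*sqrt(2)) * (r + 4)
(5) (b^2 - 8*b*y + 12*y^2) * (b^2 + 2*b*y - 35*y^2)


(1) = -1.55*x^2 + 0.49*x + 1.86
(2) = v^5 - 7*v^4 - 50*v^3 + 368*v^2 - 32*v - 1792
(3) = 0.51*q^3 + 2.86*q^2 + 5.16*q - 1.18
(4) = sqrt(2)*r^5 + 2*sqrt(2)*r^4 + 15*r^4 + 30*r^3 - 105*r^2 + 18*sqrt(2)*r^2 - 49*sqrt(2)*r + 60*r + 28*sqrt(2)
(5) = b^4 - 6*b^3*y - 39*b^2*y^2 + 304*b*y^3 - 420*y^4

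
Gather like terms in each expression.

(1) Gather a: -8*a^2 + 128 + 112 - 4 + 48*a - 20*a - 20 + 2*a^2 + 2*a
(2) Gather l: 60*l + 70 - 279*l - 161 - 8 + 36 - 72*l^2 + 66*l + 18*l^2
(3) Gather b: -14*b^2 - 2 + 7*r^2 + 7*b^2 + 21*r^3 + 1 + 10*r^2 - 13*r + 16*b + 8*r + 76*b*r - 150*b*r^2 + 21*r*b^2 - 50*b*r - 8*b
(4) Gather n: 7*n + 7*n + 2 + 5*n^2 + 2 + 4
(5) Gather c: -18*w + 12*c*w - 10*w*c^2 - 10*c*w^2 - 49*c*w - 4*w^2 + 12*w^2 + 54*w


(1) = -6*a^2 + 30*a + 216
(2) = -54*l^2 - 153*l - 63
(3) = b^2*(21*r - 7) + b*(-150*r^2 + 26*r + 8) + 21*r^3 + 17*r^2 - 5*r - 1
(4) = 5*n^2 + 14*n + 8
(5) = -10*c^2*w + c*(-10*w^2 - 37*w) + 8*w^2 + 36*w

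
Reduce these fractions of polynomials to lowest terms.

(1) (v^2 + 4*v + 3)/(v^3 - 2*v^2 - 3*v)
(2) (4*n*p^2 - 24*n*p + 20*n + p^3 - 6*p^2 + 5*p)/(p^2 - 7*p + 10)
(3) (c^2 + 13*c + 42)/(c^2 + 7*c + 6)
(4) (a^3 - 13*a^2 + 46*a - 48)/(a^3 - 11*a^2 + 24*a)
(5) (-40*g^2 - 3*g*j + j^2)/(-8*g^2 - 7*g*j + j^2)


(1) = (v + 3)/(v^2 - 3*v)
(2) = (4*n*p - 4*n + p^2 - p)/(p - 2)
(3) = (c + 7)/(c + 1)
(4) = (a - 2)/a
(5) = (5*g + j)/(g + j)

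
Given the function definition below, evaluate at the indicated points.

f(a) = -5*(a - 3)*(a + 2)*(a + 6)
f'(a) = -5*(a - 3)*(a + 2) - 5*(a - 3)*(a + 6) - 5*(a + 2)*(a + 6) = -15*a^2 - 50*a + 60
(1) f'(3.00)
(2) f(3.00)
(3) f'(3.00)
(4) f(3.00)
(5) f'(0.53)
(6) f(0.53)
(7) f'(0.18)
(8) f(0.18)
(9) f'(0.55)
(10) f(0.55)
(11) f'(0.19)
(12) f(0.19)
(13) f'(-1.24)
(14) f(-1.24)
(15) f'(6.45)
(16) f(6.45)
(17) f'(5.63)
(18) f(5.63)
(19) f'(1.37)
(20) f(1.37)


(1) = -225.00
(2) = 0.00
(3) = -225.00
(4) = 0.00
(5) = 29.29
(6) = 204.03
(7) = 50.51
(8) = 189.96
(9) = 27.96
(10) = 204.61
(11) = 49.96
(12) = 190.46
(13) = 98.94
(14) = 76.69
(15) = -886.54
(16) = -1814.74
(17) = -696.95
(18) = -1166.89
(19) = -36.65
(20) = 202.42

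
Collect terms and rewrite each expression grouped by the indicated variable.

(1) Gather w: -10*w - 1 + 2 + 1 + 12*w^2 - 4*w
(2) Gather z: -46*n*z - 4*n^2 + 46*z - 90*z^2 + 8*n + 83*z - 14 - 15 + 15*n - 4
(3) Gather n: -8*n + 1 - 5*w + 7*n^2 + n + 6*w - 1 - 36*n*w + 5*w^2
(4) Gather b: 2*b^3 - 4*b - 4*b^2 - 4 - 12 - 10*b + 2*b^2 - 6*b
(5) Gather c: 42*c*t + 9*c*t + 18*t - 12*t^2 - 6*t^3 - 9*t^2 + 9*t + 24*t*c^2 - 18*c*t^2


(1) = 12*w^2 - 14*w + 2
(2) = -4*n^2 + 23*n - 90*z^2 + z*(129 - 46*n) - 33
(3) = 7*n^2 + n*(-36*w - 7) + 5*w^2 + w
(4) = 2*b^3 - 2*b^2 - 20*b - 16
(5) = 24*c^2*t + c*(-18*t^2 + 51*t) - 6*t^3 - 21*t^2 + 27*t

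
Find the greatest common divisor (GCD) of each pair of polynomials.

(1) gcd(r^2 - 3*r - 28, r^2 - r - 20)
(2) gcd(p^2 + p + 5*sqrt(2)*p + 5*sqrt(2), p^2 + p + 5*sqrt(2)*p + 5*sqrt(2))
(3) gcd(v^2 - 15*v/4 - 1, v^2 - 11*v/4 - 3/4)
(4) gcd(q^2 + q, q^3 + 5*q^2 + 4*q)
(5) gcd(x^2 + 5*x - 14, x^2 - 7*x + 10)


(1) = gcd((r - 7)*(r + 4), (r - 5)*(r + 4)) = r + 4
(2) = gcd((p + 1)*(p + 5*sqrt(2)), (p + 1)*(p + 5*sqrt(2))) = p^2 + p*(1 + 5*sqrt(2)) + 5*sqrt(2)
(3) = gcd((v - 4)*(v + 1/4), (v - 3)*(v + 1/4)) = v + 1/4
(4) = q^2 + q
(5) = x - 2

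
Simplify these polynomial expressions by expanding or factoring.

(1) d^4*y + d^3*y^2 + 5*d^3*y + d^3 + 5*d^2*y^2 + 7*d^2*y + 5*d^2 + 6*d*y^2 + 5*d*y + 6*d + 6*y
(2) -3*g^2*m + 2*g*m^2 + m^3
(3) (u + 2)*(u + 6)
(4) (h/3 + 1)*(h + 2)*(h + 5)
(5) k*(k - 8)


(1) = (d + 2)*(d + 3)*(d + y)*(d*y + 1)
(2) = m*(-g + m)*(3*g + m)
(3) = u^2 + 8*u + 12
(4) = h^3/3 + 10*h^2/3 + 31*h/3 + 10
(5) = k^2 - 8*k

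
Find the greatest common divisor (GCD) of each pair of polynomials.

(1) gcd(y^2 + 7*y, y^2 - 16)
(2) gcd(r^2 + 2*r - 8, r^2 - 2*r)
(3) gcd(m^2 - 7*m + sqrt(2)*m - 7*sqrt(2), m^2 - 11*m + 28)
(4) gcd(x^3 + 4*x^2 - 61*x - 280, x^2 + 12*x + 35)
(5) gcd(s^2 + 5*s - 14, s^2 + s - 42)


(1) = gcd(y*(y + 7), (y - 4)*(y + 4)) = 1
(2) = gcd((r - 2)*(r + 4), r*(r - 2)) = r - 2
(3) = gcd((m - 7)*(m + sqrt(2)), (m - 7)*(m - 4)) = m - 7
(4) = x^2 + 12*x + 35
(5) = gcd((s - 2)*(s + 7), (s - 6)*(s + 7)) = s + 7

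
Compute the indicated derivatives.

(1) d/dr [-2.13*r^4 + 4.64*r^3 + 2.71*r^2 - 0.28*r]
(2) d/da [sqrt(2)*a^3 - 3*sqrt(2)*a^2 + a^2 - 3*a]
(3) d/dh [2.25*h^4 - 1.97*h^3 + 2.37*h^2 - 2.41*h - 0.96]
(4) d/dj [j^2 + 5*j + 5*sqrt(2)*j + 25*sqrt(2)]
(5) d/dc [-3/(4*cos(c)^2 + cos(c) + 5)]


(1) = -8.52*r^3 + 13.92*r^2 + 5.42*r - 0.28
(2) = 3*sqrt(2)*a^2 - 6*sqrt(2)*a + 2*a - 3
(3) = 9.0*h^3 - 5.91*h^2 + 4.74*h - 2.41
(4) = 2*j + 5 + 5*sqrt(2)
(5) = -3*(8*cos(c) + 1)*sin(c)/(4*cos(c)^2 + cos(c) + 5)^2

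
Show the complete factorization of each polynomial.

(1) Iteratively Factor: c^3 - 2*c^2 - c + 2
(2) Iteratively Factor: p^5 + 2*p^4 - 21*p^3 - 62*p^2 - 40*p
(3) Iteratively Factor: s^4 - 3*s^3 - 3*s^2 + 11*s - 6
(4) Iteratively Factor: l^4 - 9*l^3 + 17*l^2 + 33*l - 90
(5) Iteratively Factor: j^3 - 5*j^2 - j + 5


(1) = (c + 1)*(c^2 - 3*c + 2) = (c - 1)*(c + 1)*(c - 2)
(2) = (p - 5)*(p^4 + 7*p^3 + 14*p^2 + 8*p) = (p - 5)*(p + 2)*(p^3 + 5*p^2 + 4*p) = (p - 5)*(p + 1)*(p + 2)*(p^2 + 4*p) = p*(p - 5)*(p + 1)*(p + 2)*(p + 4)
(3) = (s - 3)*(s^3 - 3*s + 2) = (s - 3)*(s - 1)*(s^2 + s - 2) = (s - 3)*(s - 1)^2*(s + 2)
(4) = (l - 3)*(l^3 - 6*l^2 - l + 30) = (l - 3)^2*(l^2 - 3*l - 10) = (l - 3)^2*(l + 2)*(l - 5)
(5) = (j + 1)*(j^2 - 6*j + 5) = (j - 1)*(j + 1)*(j - 5)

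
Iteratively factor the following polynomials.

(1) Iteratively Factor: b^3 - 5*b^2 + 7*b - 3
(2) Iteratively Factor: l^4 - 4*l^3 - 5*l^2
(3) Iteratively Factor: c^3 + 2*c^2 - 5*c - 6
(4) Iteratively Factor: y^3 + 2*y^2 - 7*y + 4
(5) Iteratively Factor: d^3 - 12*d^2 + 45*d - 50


(1) = (b - 1)*(b^2 - 4*b + 3) = (b - 3)*(b - 1)*(b - 1)
(2) = (l)*(l^3 - 4*l^2 - 5*l) = l*(l + 1)*(l^2 - 5*l) = l^2*(l + 1)*(l - 5)
(3) = (c - 2)*(c^2 + 4*c + 3) = (c - 2)*(c + 1)*(c + 3)
(4) = (y - 1)*(y^2 + 3*y - 4) = (y - 1)*(y + 4)*(y - 1)
(5) = (d - 2)*(d^2 - 10*d + 25) = (d - 5)*(d - 2)*(d - 5)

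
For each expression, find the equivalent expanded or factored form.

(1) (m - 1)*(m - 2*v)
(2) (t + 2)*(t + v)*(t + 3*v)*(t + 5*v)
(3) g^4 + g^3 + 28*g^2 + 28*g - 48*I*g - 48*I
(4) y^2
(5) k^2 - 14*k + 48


(1) = m^2 - 2*m*v - m + 2*v
(2) = t^4 + 9*t^3*v + 2*t^3 + 23*t^2*v^2 + 18*t^2*v + 15*t*v^3 + 46*t*v^2 + 30*v^3
(3) = (g + 1)*(g - 4*I)*(g - 2*I)*(g + 6*I)
(4) = y^2
(5) = (k - 8)*(k - 6)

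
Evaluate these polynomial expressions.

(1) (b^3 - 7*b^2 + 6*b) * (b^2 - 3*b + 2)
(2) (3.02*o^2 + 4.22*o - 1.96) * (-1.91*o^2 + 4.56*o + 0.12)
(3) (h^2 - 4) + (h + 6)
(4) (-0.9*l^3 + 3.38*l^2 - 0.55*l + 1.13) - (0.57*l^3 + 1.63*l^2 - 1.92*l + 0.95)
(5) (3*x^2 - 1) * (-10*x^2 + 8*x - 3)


(1) = b^5 - 10*b^4 + 29*b^3 - 32*b^2 + 12*b
(2) = -5.7682*o^4 + 5.711*o^3 + 23.3492*o^2 - 8.4312*o - 0.2352
(3) = h^2 + h + 2
(4) = -1.47*l^3 + 1.75*l^2 + 1.37*l + 0.18
(5) = -30*x^4 + 24*x^3 + x^2 - 8*x + 3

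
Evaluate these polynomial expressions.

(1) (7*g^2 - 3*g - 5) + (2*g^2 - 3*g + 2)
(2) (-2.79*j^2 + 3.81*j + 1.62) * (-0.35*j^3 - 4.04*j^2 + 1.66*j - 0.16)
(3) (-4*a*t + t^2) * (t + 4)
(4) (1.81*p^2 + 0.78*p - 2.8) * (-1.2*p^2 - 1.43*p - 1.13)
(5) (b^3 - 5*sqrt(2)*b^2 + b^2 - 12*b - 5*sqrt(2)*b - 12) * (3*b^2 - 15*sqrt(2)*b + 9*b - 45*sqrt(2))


(1) = 9*g^2 - 6*g - 3
(2) = 0.9765*j^5 + 9.9381*j^4 - 20.5908*j^3 + 0.2262*j^2 + 2.0796*j - 0.2592
(3) = -4*a*t^2 - 16*a*t + t^3 + 4*t^2
(4) = -2.172*p^4 - 3.5243*p^3 + 0.1993*p^2 + 3.1226*p + 3.164
(5) = 3*b^5 - 30*sqrt(2)*b^4 + 12*b^4 - 120*sqrt(2)*b^3 + 123*b^3 + 90*sqrt(2)*b^2 + 456*b^2 + 342*b + 720*sqrt(2)*b + 540*sqrt(2)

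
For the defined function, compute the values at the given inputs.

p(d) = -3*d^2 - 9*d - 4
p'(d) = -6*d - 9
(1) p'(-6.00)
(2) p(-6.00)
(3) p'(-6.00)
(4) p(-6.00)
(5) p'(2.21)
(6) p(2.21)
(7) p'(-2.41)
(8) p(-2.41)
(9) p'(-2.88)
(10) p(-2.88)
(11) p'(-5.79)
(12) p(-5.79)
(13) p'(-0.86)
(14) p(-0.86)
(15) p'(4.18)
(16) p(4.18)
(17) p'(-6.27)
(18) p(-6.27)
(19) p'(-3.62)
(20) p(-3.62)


(1) = 27.00
(2) = -58.00
(3) = 27.00
(4) = -58.00
(5) = -22.26
(6) = -38.54
(7) = 5.46
(8) = 0.27
(9) = 8.28
(10) = -2.96
(11) = 25.74
(12) = -52.46
(13) = -3.84
(14) = 1.52
(15) = -34.08
(16) = -94.04
(17) = 28.62
(18) = -65.51
(19) = 12.72
(20) = -10.73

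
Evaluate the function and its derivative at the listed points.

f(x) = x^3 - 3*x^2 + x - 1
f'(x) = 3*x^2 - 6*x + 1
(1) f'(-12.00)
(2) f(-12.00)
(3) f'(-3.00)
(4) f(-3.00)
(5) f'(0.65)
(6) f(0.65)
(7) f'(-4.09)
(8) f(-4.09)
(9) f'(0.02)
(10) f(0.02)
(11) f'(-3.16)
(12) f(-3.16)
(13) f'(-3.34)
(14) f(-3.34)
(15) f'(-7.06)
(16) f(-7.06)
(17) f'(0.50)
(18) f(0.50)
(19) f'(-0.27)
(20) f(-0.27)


(1) = 505.00
(2) = -2173.00
(3) = 46.00
(4) = -58.00
(5) = -1.63
(6) = -1.34
(7) = 75.72
(8) = -123.69
(9) = 0.88
(10) = -0.98
(11) = 49.92
(12) = -65.67
(13) = 54.51
(14) = -75.07
(15) = 192.89
(16) = -509.49
(17) = -1.25
(18) = -1.12
(19) = 2.84
(20) = -1.51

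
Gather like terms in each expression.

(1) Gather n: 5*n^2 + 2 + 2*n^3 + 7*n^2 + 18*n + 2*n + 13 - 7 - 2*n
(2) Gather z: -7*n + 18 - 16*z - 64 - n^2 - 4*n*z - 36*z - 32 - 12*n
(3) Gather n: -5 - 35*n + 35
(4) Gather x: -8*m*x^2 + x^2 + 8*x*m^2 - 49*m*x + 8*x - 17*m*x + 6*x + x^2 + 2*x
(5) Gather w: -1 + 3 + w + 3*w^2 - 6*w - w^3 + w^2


(1) = 2*n^3 + 12*n^2 + 18*n + 8
(2) = -n^2 - 19*n + z*(-4*n - 52) - 78
(3) = 30 - 35*n
(4) = x^2*(2 - 8*m) + x*(8*m^2 - 66*m + 16)
(5) = -w^3 + 4*w^2 - 5*w + 2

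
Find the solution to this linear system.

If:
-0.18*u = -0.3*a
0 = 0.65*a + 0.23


Then:
a = -0.35
u = -0.59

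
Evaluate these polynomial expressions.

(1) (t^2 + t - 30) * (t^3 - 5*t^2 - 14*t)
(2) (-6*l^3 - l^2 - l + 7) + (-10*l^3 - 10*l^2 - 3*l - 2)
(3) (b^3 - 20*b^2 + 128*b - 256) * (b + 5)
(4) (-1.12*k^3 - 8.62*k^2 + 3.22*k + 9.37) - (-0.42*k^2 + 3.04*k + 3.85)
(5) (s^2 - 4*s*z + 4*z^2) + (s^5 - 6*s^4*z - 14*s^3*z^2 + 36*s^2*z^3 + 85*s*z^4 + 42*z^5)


(1) = t^5 - 4*t^4 - 49*t^3 + 136*t^2 + 420*t
(2) = -16*l^3 - 11*l^2 - 4*l + 5
(3) = b^4 - 15*b^3 + 28*b^2 + 384*b - 1280
(4) = -1.12*k^3 - 8.2*k^2 + 0.18*k + 5.52
(5) = s^5 - 6*s^4*z - 14*s^3*z^2 + 36*s^2*z^3 + s^2 + 85*s*z^4 - 4*s*z + 42*z^5 + 4*z^2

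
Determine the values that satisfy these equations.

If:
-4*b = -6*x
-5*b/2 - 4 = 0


Then:
b = -8/5
x = -16/15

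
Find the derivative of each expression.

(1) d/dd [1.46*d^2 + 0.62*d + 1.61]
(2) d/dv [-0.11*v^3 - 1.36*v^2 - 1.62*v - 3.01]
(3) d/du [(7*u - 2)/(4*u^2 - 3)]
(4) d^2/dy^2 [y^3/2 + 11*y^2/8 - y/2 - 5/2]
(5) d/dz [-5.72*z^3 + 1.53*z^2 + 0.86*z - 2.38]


(1) = 2.92*d + 0.62
(2) = -0.33*v^2 - 2.72*v - 1.62
(3) = (-28*u^2 + 16*u - 21)/(16*u^4 - 24*u^2 + 9)
(4) = 3*y + 11/4
(5) = -17.16*z^2 + 3.06*z + 0.86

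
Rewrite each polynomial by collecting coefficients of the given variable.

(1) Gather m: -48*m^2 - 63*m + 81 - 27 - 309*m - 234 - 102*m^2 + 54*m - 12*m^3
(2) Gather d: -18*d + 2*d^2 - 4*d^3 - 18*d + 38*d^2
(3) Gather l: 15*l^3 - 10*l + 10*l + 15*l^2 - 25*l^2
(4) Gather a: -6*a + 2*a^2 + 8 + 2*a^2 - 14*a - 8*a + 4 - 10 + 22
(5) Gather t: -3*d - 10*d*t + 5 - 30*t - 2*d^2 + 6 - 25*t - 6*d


(1) = -12*m^3 - 150*m^2 - 318*m - 180
(2) = -4*d^3 + 40*d^2 - 36*d
(3) = 15*l^3 - 10*l^2
(4) = 4*a^2 - 28*a + 24
(5) = -2*d^2 - 9*d + t*(-10*d - 55) + 11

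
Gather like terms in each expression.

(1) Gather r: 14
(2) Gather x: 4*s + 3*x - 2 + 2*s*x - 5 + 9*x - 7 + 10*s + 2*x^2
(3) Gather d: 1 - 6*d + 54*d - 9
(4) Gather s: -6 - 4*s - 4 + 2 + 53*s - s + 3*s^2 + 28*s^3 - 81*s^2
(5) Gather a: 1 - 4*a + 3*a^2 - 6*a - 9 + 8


(1) = 14
(2) = 14*s + 2*x^2 + x*(2*s + 12) - 14
(3) = 48*d - 8
(4) = 28*s^3 - 78*s^2 + 48*s - 8
(5) = 3*a^2 - 10*a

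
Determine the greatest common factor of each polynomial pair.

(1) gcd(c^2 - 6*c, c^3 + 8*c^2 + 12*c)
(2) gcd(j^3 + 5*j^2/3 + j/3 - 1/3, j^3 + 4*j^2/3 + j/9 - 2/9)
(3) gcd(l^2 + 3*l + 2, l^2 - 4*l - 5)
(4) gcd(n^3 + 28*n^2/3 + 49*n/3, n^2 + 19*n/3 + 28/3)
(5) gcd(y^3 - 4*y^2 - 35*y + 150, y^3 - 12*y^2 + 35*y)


(1) = gcd(c*(c - 6), c*(c + 2)*(c + 6)) = c
(2) = j^2 + 2*j/3 - 1/3
(3) = l + 1
(4) = n + 7/3
(5) = gcd((y - 5)^2*(y + 6), y*(y - 7)*(y - 5)) = y - 5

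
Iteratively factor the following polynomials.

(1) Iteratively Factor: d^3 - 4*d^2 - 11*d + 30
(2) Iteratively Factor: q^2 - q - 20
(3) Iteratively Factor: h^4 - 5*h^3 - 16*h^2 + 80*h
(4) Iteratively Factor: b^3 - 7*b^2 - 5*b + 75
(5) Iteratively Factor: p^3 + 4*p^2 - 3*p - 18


(1) = (d - 5)*(d^2 + d - 6) = (d - 5)*(d - 2)*(d + 3)
(2) = (q - 5)*(q + 4)
(3) = (h)*(h^3 - 5*h^2 - 16*h + 80) = h*(h - 5)*(h^2 - 16) = h*(h - 5)*(h + 4)*(h - 4)
(4) = (b - 5)*(b^2 - 2*b - 15) = (b - 5)^2*(b + 3)
(5) = (p + 3)*(p^2 + p - 6) = (p + 3)^2*(p - 2)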